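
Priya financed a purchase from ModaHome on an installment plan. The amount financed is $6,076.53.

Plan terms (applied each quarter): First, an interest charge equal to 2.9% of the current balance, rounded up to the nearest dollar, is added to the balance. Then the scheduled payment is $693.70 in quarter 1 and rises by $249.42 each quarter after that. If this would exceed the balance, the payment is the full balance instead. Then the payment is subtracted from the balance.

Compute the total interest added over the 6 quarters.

$680.00

Quarter 1: opening $6,076.53; interest $177.00 → $6,253.53; payment $693.70; balance $5,559.83
Quarter 2: opening $5,559.83; interest $162.00 → $5,721.83; payment $943.12; balance $4,778.71
Quarter 3: opening $4,778.71; interest $139.00 → $4,917.71; payment $1,192.54; balance $3,725.17
Quarter 4: opening $3,725.17; interest $109.00 → $3,834.17; payment $1,441.96; balance $2,392.21
Quarter 5: opening $2,392.21; interest $70.00 → $2,462.21; payment $1,691.38; balance $770.83
Quarter 6: opening $770.83; interest $23.00 → $793.83; payment $793.83; balance $0.00
Total interest: $177.00 + $162.00 + $139.00 + $109.00 + $70.00 + $23.00 = $680.00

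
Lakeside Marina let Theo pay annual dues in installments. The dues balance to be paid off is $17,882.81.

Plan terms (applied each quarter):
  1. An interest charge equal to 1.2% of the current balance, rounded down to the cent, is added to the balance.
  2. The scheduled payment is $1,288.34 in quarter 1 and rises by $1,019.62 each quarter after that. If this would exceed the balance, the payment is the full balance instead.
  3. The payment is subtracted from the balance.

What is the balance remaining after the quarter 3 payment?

Quarter 1: $17,882.81 +$214.59 interest = $18,097.40; pay $1,288.34 → $16,809.06
Quarter 2: $16,809.06 +$201.70 interest = $17,010.76; pay $2,307.96 → $14,702.80
Quarter 3: $14,702.80 +$176.43 interest = $14,879.23; pay $3,327.58 → $11,551.65

$11,551.65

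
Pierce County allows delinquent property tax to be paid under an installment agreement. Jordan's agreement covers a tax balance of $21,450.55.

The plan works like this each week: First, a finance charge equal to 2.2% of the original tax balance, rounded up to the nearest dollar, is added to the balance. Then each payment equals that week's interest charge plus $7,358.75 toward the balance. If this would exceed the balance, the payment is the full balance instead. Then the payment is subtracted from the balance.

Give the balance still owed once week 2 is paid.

# | Opening | Interest | Payment | End bal
1 | $21,450.55 | $472.00 | $7,830.75 | $14,091.80
2 | $14,091.80 | $472.00 | $7,830.75 | $6,733.05

$6,733.05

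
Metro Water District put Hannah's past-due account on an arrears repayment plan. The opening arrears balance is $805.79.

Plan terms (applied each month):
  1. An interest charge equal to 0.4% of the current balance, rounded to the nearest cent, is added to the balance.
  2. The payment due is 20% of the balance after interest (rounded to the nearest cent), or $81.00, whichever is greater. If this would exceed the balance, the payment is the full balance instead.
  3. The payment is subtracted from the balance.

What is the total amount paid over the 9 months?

# | Opening | Interest | Payment | End bal
1 | $805.79 | $3.22 | $161.80 | $647.21
2 | $647.21 | $2.59 | $129.96 | $519.84
3 | $519.84 | $2.08 | $104.38 | $417.54
4 | $417.54 | $1.67 | $83.84 | $335.37
5 | $335.37 | $1.34 | $81.00 | $255.71
6 | $255.71 | $1.02 | $81.00 | $175.73
7 | $175.73 | $0.70 | $81.00 | $95.43
8 | $95.43 | $0.38 | $81.00 | $14.81
9 | $14.81 | $0.06 | $14.87 | $0.00
Total paid: $818.85

$818.85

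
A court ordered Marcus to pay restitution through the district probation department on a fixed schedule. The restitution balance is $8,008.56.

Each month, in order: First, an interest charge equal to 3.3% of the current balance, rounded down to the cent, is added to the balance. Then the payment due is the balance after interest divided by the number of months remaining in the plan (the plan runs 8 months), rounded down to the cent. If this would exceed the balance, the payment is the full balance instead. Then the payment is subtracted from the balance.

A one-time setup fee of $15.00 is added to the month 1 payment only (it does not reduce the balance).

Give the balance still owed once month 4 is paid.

$4,559.58

Month 1: opening $8,008.56; interest $264.28 → $8,272.84; payment $1,034.10 (+ $15.00 fee); balance $7,238.74
Month 2: opening $7,238.74; interest $238.87 → $7,477.61; payment $1,068.23; balance $6,409.38
Month 3: opening $6,409.38; interest $211.50 → $6,620.88; payment $1,103.48; balance $5,517.40
Month 4: opening $5,517.40; interest $182.07 → $5,699.47; payment $1,139.89; balance $4,559.58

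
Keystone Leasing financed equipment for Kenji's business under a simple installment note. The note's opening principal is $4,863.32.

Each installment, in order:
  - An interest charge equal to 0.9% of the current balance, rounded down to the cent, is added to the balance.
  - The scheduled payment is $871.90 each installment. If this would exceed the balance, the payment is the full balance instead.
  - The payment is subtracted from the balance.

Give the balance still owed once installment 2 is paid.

$3,199.59

Installment 1: $4,863.32 +$43.76 interest = $4,907.08; pay $871.90 → $4,035.18
Installment 2: $4,035.18 +$36.31 interest = $4,071.49; pay $871.90 → $3,199.59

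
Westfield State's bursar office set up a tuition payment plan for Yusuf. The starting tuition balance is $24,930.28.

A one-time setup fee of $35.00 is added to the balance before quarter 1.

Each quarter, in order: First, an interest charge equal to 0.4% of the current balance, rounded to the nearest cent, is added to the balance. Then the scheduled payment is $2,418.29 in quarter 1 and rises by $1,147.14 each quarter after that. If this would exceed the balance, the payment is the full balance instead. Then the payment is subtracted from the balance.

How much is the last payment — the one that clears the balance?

$1,769.70

Quarter 1: $24,965.28 +$99.86 interest = $25,065.14; pay $2,418.29 → $22,646.85
Quarter 2: $22,646.85 +$90.59 interest = $22,737.44; pay $3,565.43 → $19,172.01
Quarter 3: $19,172.01 +$76.69 interest = $19,248.70; pay $4,712.57 → $14,536.13
Quarter 4: $14,536.13 +$58.14 interest = $14,594.27; pay $5,859.71 → $8,734.56
Quarter 5: $8,734.56 +$34.94 interest = $8,769.50; pay $7,006.85 → $1,762.65
Quarter 6: $1,762.65 +$7.05 interest = $1,769.70; pay $1,769.70 → $0.00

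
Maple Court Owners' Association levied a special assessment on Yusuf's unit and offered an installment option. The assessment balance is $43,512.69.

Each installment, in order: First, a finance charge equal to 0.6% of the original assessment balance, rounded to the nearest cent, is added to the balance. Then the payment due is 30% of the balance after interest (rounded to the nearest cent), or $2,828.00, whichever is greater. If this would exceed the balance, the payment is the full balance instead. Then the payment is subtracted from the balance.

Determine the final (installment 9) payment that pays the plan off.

$380.30

Installment 1: opening $43,512.69; interest $261.08 → $43,773.77; payment $13,132.13; balance $30,641.64
Installment 2: opening $30,641.64; interest $261.08 → $30,902.72; payment $9,270.82; balance $21,631.90
Installment 3: opening $21,631.90; interest $261.08 → $21,892.98; payment $6,567.89; balance $15,325.09
Installment 4: opening $15,325.09; interest $261.08 → $15,586.17; payment $4,675.85; balance $10,910.32
Installment 5: opening $10,910.32; interest $261.08 → $11,171.40; payment $3,351.42; balance $7,819.98
Installment 6: opening $7,819.98; interest $261.08 → $8,081.06; payment $2,828.00; balance $5,253.06
Installment 7: opening $5,253.06; interest $261.08 → $5,514.14; payment $2,828.00; balance $2,686.14
Installment 8: opening $2,686.14; interest $261.08 → $2,947.22; payment $2,828.00; balance $119.22
Installment 9: opening $119.22; interest $261.08 → $380.30; payment $380.30; balance $0.00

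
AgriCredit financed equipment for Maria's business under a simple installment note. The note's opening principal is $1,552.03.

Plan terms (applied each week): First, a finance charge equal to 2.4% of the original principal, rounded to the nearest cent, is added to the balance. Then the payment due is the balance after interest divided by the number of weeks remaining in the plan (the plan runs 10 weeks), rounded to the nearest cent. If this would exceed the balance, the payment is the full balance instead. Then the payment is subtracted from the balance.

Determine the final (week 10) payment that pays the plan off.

Week 1: $1,552.03 +$37.25 interest = $1,589.28; pay $158.93 → $1,430.35
Week 2: $1,430.35 +$37.25 interest = $1,467.60; pay $163.07 → $1,304.53
Week 3: $1,304.53 +$37.25 interest = $1,341.78; pay $167.72 → $1,174.06
Week 4: $1,174.06 +$37.25 interest = $1,211.31; pay $173.04 → $1,038.27
Week 5: $1,038.27 +$37.25 interest = $1,075.52; pay $179.25 → $896.27
Week 6: $896.27 +$37.25 interest = $933.52; pay $186.70 → $746.82
Week 7: $746.82 +$37.25 interest = $784.07; pay $196.02 → $588.05
Week 8: $588.05 +$37.25 interest = $625.30; pay $208.43 → $416.87
Week 9: $416.87 +$37.25 interest = $454.12; pay $227.06 → $227.06
Week 10: $227.06 +$37.25 interest = $264.31; pay $264.31 → $0.00

$264.31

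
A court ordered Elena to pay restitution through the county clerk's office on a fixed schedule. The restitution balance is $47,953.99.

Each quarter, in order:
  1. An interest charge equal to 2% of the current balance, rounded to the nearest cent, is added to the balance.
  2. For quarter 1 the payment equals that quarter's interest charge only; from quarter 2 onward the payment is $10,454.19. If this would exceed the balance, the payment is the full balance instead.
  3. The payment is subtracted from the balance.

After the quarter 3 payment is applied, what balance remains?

$28,773.87

Quarter 1: opening $47,953.99; interest $959.08 → $48,913.07; payment $959.08; balance $47,953.99
Quarter 2: opening $47,953.99; interest $959.08 → $48,913.07; payment $10,454.19; balance $38,458.88
Quarter 3: opening $38,458.88; interest $769.18 → $39,228.06; payment $10,454.19; balance $28,773.87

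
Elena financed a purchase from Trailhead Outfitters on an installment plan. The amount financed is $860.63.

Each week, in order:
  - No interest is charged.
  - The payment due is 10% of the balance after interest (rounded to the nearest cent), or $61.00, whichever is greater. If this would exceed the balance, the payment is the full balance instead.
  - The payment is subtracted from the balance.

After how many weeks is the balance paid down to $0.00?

14

Week 1: $860.63 − $86.06 → $774.57
Week 2: $774.57 − $77.46 → $697.11
Week 3: $697.11 − $69.71 → $627.40
Week 4: $627.40 − $62.74 → $564.66
Week 5: $564.66 − $61.00 → $503.66
Week 6: $503.66 − $61.00 → $442.66
Week 7: $442.66 − $61.00 → $381.66
Week 8: $381.66 − $61.00 → $320.66
Week 9: $320.66 − $61.00 → $259.66
Week 10: $259.66 − $61.00 → $198.66
Week 11: $198.66 − $61.00 → $137.66
Week 12: $137.66 − $61.00 → $76.66
Week 13: $76.66 − $61.00 → $15.66
Week 14: $15.66 − $15.66 → $0.00
Balance reaches $0.00 in week 14.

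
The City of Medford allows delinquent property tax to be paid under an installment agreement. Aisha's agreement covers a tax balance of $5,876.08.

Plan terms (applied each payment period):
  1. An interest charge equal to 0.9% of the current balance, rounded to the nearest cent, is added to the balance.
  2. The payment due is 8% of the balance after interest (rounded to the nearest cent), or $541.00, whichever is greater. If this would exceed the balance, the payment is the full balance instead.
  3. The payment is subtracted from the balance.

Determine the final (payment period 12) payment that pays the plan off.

Payment period 1: opening $5,876.08; interest $52.88 → $5,928.96; payment $541.00; balance $5,387.96
Payment period 2: opening $5,387.96; interest $48.49 → $5,436.45; payment $541.00; balance $4,895.45
Payment period 3: opening $4,895.45; interest $44.06 → $4,939.51; payment $541.00; balance $4,398.51
Payment period 4: opening $4,398.51; interest $39.59 → $4,438.10; payment $541.00; balance $3,897.10
Payment period 5: opening $3,897.10; interest $35.07 → $3,932.17; payment $541.00; balance $3,391.17
Payment period 6: opening $3,391.17; interest $30.52 → $3,421.69; payment $541.00; balance $2,880.69
Payment period 7: opening $2,880.69; interest $25.93 → $2,906.62; payment $541.00; balance $2,365.62
Payment period 8: opening $2,365.62; interest $21.29 → $2,386.91; payment $541.00; balance $1,845.91
Payment period 9: opening $1,845.91; interest $16.61 → $1,862.52; payment $541.00; balance $1,321.52
Payment period 10: opening $1,321.52; interest $11.89 → $1,333.41; payment $541.00; balance $792.41
Payment period 11: opening $792.41; interest $7.13 → $799.54; payment $541.00; balance $258.54
Payment period 12: opening $258.54; interest $2.33 → $260.87; payment $260.87; balance $0.00

$260.87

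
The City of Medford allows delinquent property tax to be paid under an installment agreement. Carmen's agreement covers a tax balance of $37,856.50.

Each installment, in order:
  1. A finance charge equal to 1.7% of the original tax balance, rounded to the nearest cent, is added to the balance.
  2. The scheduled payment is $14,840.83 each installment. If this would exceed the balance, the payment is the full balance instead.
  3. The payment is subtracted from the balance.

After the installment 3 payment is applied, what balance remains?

Installment 1: $37,856.50 +$643.56 interest = $38,500.06; pay $14,840.83 → $23,659.23
Installment 2: $23,659.23 +$643.56 interest = $24,302.79; pay $14,840.83 → $9,461.96
Installment 3: $9,461.96 +$643.56 interest = $10,105.52; pay $10,105.52 → $0.00

$0.00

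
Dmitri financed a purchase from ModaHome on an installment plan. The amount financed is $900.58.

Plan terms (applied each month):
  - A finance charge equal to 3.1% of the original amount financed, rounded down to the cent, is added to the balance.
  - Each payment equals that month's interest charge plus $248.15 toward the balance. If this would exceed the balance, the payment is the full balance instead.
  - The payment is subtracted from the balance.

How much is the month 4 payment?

$184.04

Month 1: $900.58 +$27.91 interest = $928.49; pay $276.06 → $652.43
Month 2: $652.43 +$27.91 interest = $680.34; pay $276.06 → $404.28
Month 3: $404.28 +$27.91 interest = $432.19; pay $276.06 → $156.13
Month 4: $156.13 +$27.91 interest = $184.04; pay $184.04 → $0.00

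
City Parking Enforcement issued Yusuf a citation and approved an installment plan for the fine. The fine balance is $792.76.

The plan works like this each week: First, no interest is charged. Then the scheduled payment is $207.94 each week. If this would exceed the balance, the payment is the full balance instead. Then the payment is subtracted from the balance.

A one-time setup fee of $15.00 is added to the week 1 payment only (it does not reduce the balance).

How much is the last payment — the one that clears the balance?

Week 1: opening $792.76; payment $207.94 (+ $15.00 fee); balance $584.82
Week 2: opening $584.82; payment $207.94; balance $376.88
Week 3: opening $376.88; payment $207.94; balance $168.94
Week 4: opening $168.94; payment $168.94; balance $0.00

$168.94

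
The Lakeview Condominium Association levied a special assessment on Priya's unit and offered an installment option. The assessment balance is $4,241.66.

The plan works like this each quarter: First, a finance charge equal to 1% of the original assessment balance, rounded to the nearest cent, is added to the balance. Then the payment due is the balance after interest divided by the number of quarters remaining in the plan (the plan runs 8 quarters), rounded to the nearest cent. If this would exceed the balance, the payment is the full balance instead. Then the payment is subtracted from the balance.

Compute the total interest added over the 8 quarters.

$339.36

Quarter 1: $4,241.66 +$42.42 interest = $4,284.08; pay $535.51 → $3,748.57
Quarter 2: $3,748.57 +$42.42 interest = $3,790.99; pay $541.57 → $3,249.42
Quarter 3: $3,249.42 +$42.42 interest = $3,291.84; pay $548.64 → $2,743.20
Quarter 4: $2,743.20 +$42.42 interest = $2,785.62; pay $557.12 → $2,228.50
Quarter 5: $2,228.50 +$42.42 interest = $2,270.92; pay $567.73 → $1,703.19
Quarter 6: $1,703.19 +$42.42 interest = $1,745.61; pay $581.87 → $1,163.74
Quarter 7: $1,163.74 +$42.42 interest = $1,206.16; pay $603.08 → $603.08
Quarter 8: $603.08 +$42.42 interest = $645.50; pay $645.50 → $0.00
Total interest: $42.42 + $42.42 + $42.42 + $42.42 + $42.42 + $42.42 + $42.42 + $42.42 = $339.36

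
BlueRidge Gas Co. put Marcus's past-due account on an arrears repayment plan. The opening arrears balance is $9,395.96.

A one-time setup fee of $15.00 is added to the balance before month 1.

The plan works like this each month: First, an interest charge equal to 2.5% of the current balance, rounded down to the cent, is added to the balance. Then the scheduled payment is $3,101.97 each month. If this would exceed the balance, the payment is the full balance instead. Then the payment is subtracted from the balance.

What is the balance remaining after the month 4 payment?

$0.00

Month 1: opening $9,410.96; interest $235.27 → $9,646.23; payment $3,101.97; balance $6,544.26
Month 2: opening $6,544.26; interest $163.60 → $6,707.86; payment $3,101.97; balance $3,605.89
Month 3: opening $3,605.89; interest $90.14 → $3,696.03; payment $3,101.97; balance $594.06
Month 4: opening $594.06; interest $14.85 → $608.91; payment $608.91; balance $0.00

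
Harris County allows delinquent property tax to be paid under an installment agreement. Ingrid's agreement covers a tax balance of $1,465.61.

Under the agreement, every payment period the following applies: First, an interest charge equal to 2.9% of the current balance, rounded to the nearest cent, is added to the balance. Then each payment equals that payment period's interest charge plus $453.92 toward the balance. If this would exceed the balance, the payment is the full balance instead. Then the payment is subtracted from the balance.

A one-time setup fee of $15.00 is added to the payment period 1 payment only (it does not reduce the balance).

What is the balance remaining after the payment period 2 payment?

$557.77

# | Opening | Interest | Payment | Fee | End bal
1 | $1,465.61 | $42.50 | $496.42 | $15.00 | $1,011.69
2 | $1,011.69 | $29.34 | $483.26 | — | $557.77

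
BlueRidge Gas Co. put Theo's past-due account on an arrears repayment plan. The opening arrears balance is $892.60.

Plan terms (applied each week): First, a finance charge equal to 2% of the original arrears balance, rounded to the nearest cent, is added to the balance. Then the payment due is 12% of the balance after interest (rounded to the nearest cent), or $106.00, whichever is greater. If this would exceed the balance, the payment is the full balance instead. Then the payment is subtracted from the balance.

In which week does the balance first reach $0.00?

# | Opening | Interest | Payment | End bal
1 | $892.60 | $17.85 | $109.25 | $801.20
2 | $801.20 | $17.85 | $106.00 | $713.05
3 | $713.05 | $17.85 | $106.00 | $624.90
4 | $624.90 | $17.85 | $106.00 | $536.75
5 | $536.75 | $17.85 | $106.00 | $448.60
6 | $448.60 | $17.85 | $106.00 | $360.45
7 | $360.45 | $17.85 | $106.00 | $272.30
8 | $272.30 | $17.85 | $106.00 | $184.15
9 | $184.15 | $17.85 | $106.00 | $96.00
10 | $96.00 | $17.85 | $106.00 | $7.85
11 | $7.85 | $17.85 | $25.70 | $0.00
Balance reaches $0.00 in week 11.

11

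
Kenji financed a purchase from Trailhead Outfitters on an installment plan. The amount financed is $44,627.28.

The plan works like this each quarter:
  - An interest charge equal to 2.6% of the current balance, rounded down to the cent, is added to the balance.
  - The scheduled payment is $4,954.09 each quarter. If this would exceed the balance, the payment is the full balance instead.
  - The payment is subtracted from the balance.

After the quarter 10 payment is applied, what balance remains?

$1,928.48

Quarter 1: $44,627.28 +$1,160.30 interest = $45,787.58; pay $4,954.09 → $40,833.49
Quarter 2: $40,833.49 +$1,061.67 interest = $41,895.16; pay $4,954.09 → $36,941.07
Quarter 3: $36,941.07 +$960.46 interest = $37,901.53; pay $4,954.09 → $32,947.44
Quarter 4: $32,947.44 +$856.63 interest = $33,804.07; pay $4,954.09 → $28,849.98
Quarter 5: $28,849.98 +$750.09 interest = $29,600.07; pay $4,954.09 → $24,645.98
Quarter 6: $24,645.98 +$640.79 interest = $25,286.77; pay $4,954.09 → $20,332.68
Quarter 7: $20,332.68 +$528.64 interest = $20,861.32; pay $4,954.09 → $15,907.23
Quarter 8: $15,907.23 +$413.58 interest = $16,320.81; pay $4,954.09 → $11,366.72
Quarter 9: $11,366.72 +$295.53 interest = $11,662.25; pay $4,954.09 → $6,708.16
Quarter 10: $6,708.16 +$174.41 interest = $6,882.57; pay $4,954.09 → $1,928.48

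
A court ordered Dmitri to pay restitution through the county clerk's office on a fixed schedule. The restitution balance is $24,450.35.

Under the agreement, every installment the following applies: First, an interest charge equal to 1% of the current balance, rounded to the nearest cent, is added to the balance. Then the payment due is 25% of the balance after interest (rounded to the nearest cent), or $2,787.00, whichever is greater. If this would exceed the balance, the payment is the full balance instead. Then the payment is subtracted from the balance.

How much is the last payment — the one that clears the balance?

$2,529.73

Installment 1: opening $24,450.35; interest $244.50 → $24,694.85; payment $6,173.71; balance $18,521.14
Installment 2: opening $18,521.14; interest $185.21 → $18,706.35; payment $4,676.59; balance $14,029.76
Installment 3: opening $14,029.76; interest $140.30 → $14,170.06; payment $3,542.52; balance $10,627.54
Installment 4: opening $10,627.54; interest $106.28 → $10,733.82; payment $2,787.00; balance $7,946.82
Installment 5: opening $7,946.82; interest $79.47 → $8,026.29; payment $2,787.00; balance $5,239.29
Installment 6: opening $5,239.29; interest $52.39 → $5,291.68; payment $2,787.00; balance $2,504.68
Installment 7: opening $2,504.68; interest $25.05 → $2,529.73; payment $2,529.73; balance $0.00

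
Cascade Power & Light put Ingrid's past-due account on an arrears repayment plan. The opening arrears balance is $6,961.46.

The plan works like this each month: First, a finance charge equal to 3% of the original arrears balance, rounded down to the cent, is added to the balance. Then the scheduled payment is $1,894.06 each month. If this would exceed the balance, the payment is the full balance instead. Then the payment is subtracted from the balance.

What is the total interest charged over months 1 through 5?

Month 1: opening $6,961.46; interest $208.84 → $7,170.30; payment $1,894.06; balance $5,276.24
Month 2: opening $5,276.24; interest $208.84 → $5,485.08; payment $1,894.06; balance $3,591.02
Month 3: opening $3,591.02; interest $208.84 → $3,799.86; payment $1,894.06; balance $1,905.80
Month 4: opening $1,905.80; interest $208.84 → $2,114.64; payment $1,894.06; balance $220.58
Month 5: opening $220.58; interest $208.84 → $429.42; payment $429.42; balance $0.00
Total interest: $208.84 + $208.84 + $208.84 + $208.84 + $208.84 = $1,044.20

$1,044.20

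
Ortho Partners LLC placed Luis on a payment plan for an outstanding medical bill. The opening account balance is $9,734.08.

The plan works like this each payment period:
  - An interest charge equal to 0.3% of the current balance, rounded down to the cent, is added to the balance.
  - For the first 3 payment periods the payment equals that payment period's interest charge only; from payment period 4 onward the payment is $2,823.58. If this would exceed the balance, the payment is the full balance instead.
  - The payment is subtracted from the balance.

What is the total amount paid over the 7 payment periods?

Payment period 1: $9,734.08 +$29.20 interest = $9,763.28; pay $29.20 → $9,734.08
Payment period 2: $9,734.08 +$29.20 interest = $9,763.28; pay $29.20 → $9,734.08
Payment period 3: $9,734.08 +$29.20 interest = $9,763.28; pay $29.20 → $9,734.08
Payment period 4: $9,734.08 +$29.20 interest = $9,763.28; pay $2,823.58 → $6,939.70
Payment period 5: $6,939.70 +$20.81 interest = $6,960.51; pay $2,823.58 → $4,136.93
Payment period 6: $4,136.93 +$12.41 interest = $4,149.34; pay $2,823.58 → $1,325.76
Payment period 7: $1,325.76 +$3.97 interest = $1,329.73; pay $1,329.73 → $0.00
Total paid: $9,888.07

$9,888.07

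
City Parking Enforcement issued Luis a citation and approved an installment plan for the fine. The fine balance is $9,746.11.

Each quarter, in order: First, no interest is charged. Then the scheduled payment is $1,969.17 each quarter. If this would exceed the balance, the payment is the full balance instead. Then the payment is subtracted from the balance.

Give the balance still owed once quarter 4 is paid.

Quarter 1: $9,746.11 − $1,969.17 → $7,776.94
Quarter 2: $7,776.94 − $1,969.17 → $5,807.77
Quarter 3: $5,807.77 − $1,969.17 → $3,838.60
Quarter 4: $3,838.60 − $1,969.17 → $1,869.43

$1,869.43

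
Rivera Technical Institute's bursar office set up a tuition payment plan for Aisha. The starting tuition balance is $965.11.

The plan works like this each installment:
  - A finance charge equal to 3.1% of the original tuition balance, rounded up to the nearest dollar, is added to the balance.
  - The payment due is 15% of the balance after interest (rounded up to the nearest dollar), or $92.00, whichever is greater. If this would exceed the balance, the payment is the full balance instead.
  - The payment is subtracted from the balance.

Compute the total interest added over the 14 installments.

$420.00

# | Opening | Interest | Payment | End bal
1 | $965.11 | $30.00 | $150.00 | $845.11
2 | $845.11 | $30.00 | $132.00 | $743.11
3 | $743.11 | $30.00 | $116.00 | $657.11
4 | $657.11 | $30.00 | $104.00 | $583.11
5 | $583.11 | $30.00 | $92.00 | $521.11
6 | $521.11 | $30.00 | $92.00 | $459.11
7 | $459.11 | $30.00 | $92.00 | $397.11
8 | $397.11 | $30.00 | $92.00 | $335.11
9 | $335.11 | $30.00 | $92.00 | $273.11
10 | $273.11 | $30.00 | $92.00 | $211.11
11 | $211.11 | $30.00 | $92.00 | $149.11
12 | $149.11 | $30.00 | $92.00 | $87.11
13 | $87.11 | $30.00 | $92.00 | $25.11
14 | $25.11 | $30.00 | $55.11 | $0.00
Total interest: $30.00 + $30.00 + $30.00 + $30.00 + $30.00 + $30.00 + $30.00 + $30.00 + $30.00 + $30.00 + $30.00 + $30.00 + $30.00 + $30.00 = $420.00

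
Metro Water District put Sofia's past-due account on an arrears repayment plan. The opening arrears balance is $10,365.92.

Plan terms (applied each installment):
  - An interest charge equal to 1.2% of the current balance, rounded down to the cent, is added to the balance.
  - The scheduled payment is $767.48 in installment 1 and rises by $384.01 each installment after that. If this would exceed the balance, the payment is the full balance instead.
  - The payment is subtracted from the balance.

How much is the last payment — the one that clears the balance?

$543.03

Installment 1: $10,365.92 +$124.39 interest = $10,490.31; pay $767.48 → $9,722.83
Installment 2: $9,722.83 +$116.67 interest = $9,839.50; pay $1,151.49 → $8,688.01
Installment 3: $8,688.01 +$104.25 interest = $8,792.26; pay $1,535.50 → $7,256.76
Installment 4: $7,256.76 +$87.08 interest = $7,343.84; pay $1,919.51 → $5,424.33
Installment 5: $5,424.33 +$65.09 interest = $5,489.42; pay $2,303.52 → $3,185.90
Installment 6: $3,185.90 +$38.23 interest = $3,224.13; pay $2,687.53 → $536.60
Installment 7: $536.60 +$6.43 interest = $543.03; pay $543.03 → $0.00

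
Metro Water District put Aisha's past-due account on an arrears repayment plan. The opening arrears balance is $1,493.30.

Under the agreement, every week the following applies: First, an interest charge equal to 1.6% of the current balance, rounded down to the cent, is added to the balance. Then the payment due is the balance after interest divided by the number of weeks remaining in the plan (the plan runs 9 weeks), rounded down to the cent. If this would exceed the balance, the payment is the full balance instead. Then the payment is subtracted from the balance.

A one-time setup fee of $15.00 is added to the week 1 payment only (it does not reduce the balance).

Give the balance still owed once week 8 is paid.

$188.39

Week 1: $1,493.30 +$23.89 interest = $1,517.19; pay $168.57 (+ $15.00 fee) → $1,348.62
Week 2: $1,348.62 +$21.57 interest = $1,370.19; pay $171.27 → $1,198.92
Week 3: $1,198.92 +$19.18 interest = $1,218.10; pay $174.01 → $1,044.09
Week 4: $1,044.09 +$16.70 interest = $1,060.79; pay $176.79 → $884.00
Week 5: $884.00 +$14.14 interest = $898.14; pay $179.62 → $718.52
Week 6: $718.52 +$11.49 interest = $730.01; pay $182.50 → $547.51
Week 7: $547.51 +$8.76 interest = $556.27; pay $185.42 → $370.85
Week 8: $370.85 +$5.93 interest = $376.78; pay $188.39 → $188.39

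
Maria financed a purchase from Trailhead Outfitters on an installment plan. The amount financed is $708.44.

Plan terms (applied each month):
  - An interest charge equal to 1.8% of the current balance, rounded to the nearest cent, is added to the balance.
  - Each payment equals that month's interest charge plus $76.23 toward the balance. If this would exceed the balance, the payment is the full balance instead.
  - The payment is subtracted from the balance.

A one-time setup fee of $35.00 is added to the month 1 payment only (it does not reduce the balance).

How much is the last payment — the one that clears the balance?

$22.77

Month 1: opening $708.44; interest $12.75 → $721.19; payment $88.98 (+ $35.00 fee); balance $632.21
Month 2: opening $632.21; interest $11.38 → $643.59; payment $87.61; balance $555.98
Month 3: opening $555.98; interest $10.01 → $565.99; payment $86.24; balance $479.75
Month 4: opening $479.75; interest $8.64 → $488.39; payment $84.87; balance $403.52
Month 5: opening $403.52; interest $7.26 → $410.78; payment $83.49; balance $327.29
Month 6: opening $327.29; interest $5.89 → $333.18; payment $82.12; balance $251.06
Month 7: opening $251.06; interest $4.52 → $255.58; payment $80.75; balance $174.83
Month 8: opening $174.83; interest $3.15 → $177.98; payment $79.38; balance $98.60
Month 9: opening $98.60; interest $1.77 → $100.37; payment $78.00; balance $22.37
Month 10: opening $22.37; interest $0.40 → $22.77; payment $22.77; balance $0.00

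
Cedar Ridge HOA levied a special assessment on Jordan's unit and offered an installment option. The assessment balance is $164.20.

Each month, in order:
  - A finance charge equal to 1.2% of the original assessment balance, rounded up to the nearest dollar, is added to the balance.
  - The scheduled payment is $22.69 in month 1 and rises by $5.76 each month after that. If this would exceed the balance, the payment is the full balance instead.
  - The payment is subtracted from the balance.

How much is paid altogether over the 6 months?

Month 1: opening $164.20; interest $2.00 → $166.20; payment $22.69; balance $143.51
Month 2: opening $143.51; interest $2.00 → $145.51; payment $28.45; balance $117.06
Month 3: opening $117.06; interest $2.00 → $119.06; payment $34.21; balance $84.85
Month 4: opening $84.85; interest $2.00 → $86.85; payment $39.97; balance $46.88
Month 5: opening $46.88; interest $2.00 → $48.88; payment $45.73; balance $3.15
Month 6: opening $3.15; interest $2.00 → $5.15; payment $5.15; balance $0.00
Total paid: $176.20

$176.20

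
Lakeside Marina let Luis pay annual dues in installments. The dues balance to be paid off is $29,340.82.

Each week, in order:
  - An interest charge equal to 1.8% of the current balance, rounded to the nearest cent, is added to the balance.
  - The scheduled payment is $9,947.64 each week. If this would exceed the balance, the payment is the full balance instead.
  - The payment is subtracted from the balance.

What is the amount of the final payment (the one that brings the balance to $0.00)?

# | Opening | Interest | Payment | End bal
1 | $29,340.82 | $528.13 | $9,947.64 | $19,921.31
2 | $19,921.31 | $358.58 | $9,947.64 | $10,332.25
3 | $10,332.25 | $185.98 | $9,947.64 | $570.59
4 | $570.59 | $10.27 | $580.86 | $0.00

$580.86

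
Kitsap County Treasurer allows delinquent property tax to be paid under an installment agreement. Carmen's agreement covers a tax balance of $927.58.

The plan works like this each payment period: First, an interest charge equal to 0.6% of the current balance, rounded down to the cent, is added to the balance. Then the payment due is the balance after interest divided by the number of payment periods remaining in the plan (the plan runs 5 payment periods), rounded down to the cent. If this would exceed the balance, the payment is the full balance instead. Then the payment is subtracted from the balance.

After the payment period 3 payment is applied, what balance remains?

$377.75

Payment period 1: opening $927.58; interest $5.56 → $933.14; payment $186.62; balance $746.52
Payment period 2: opening $746.52; interest $4.47 → $750.99; payment $187.74; balance $563.25
Payment period 3: opening $563.25; interest $3.37 → $566.62; payment $188.87; balance $377.75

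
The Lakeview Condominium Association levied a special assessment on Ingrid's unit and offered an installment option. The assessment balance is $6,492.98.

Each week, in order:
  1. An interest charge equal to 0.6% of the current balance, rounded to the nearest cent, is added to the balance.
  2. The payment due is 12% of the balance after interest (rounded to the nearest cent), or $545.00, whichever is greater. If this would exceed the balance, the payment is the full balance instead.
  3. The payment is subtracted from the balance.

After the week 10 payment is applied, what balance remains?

# | Opening | Interest | Payment | End bal
1 | $6,492.98 | $38.96 | $783.83 | $5,748.11
2 | $5,748.11 | $34.49 | $693.91 | $5,088.69
3 | $5,088.69 | $30.53 | $614.31 | $4,504.91
4 | $4,504.91 | $27.03 | $545.00 | $3,986.94
5 | $3,986.94 | $23.92 | $545.00 | $3,465.86
6 | $3,465.86 | $20.80 | $545.00 | $2,941.66
7 | $2,941.66 | $17.65 | $545.00 | $2,414.31
8 | $2,414.31 | $14.49 | $545.00 | $1,883.80
9 | $1,883.80 | $11.30 | $545.00 | $1,350.10
10 | $1,350.10 | $8.10 | $545.00 | $813.20

$813.20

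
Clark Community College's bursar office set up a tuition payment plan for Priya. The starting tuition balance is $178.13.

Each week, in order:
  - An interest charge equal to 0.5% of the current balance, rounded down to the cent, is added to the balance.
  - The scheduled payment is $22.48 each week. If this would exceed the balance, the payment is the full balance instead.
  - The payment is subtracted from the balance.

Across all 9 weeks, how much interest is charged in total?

$4.05

Week 1: $178.13 +$0.89 interest = $179.02; pay $22.48 → $156.54
Week 2: $156.54 +$0.78 interest = $157.32; pay $22.48 → $134.84
Week 3: $134.84 +$0.67 interest = $135.51; pay $22.48 → $113.03
Week 4: $113.03 +$0.56 interest = $113.59; pay $22.48 → $91.11
Week 5: $91.11 +$0.45 interest = $91.56; pay $22.48 → $69.08
Week 6: $69.08 +$0.34 interest = $69.42; pay $22.48 → $46.94
Week 7: $46.94 +$0.23 interest = $47.17; pay $22.48 → $24.69
Week 8: $24.69 +$0.12 interest = $24.81; pay $22.48 → $2.33
Week 9: $2.33 +$0.01 interest = $2.34; pay $2.34 → $0.00
Total interest: $0.89 + $0.78 + $0.67 + $0.56 + $0.45 + $0.34 + $0.23 + $0.12 + $0.01 = $4.05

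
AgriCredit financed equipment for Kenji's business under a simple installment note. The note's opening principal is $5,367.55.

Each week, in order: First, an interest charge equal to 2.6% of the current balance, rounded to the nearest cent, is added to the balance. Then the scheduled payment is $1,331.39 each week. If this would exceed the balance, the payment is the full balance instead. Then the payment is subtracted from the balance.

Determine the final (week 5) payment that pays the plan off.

Week 1: opening $5,367.55; interest $139.56 → $5,507.11; payment $1,331.39; balance $4,175.72
Week 2: opening $4,175.72; interest $108.57 → $4,284.29; payment $1,331.39; balance $2,952.90
Week 3: opening $2,952.90; interest $76.78 → $3,029.68; payment $1,331.39; balance $1,698.29
Week 4: opening $1,698.29; interest $44.16 → $1,742.45; payment $1,331.39; balance $411.06
Week 5: opening $411.06; interest $10.69 → $421.75; payment $421.75; balance $0.00

$421.75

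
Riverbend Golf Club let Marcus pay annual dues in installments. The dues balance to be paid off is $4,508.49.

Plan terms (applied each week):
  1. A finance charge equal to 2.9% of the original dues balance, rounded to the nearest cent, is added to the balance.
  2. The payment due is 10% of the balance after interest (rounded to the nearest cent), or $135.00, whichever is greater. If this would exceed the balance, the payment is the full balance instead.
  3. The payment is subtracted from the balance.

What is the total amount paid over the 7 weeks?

$2,653.43

Week 1: $4,508.49 +$130.75 interest = $4,639.24; pay $463.92 → $4,175.32
Week 2: $4,175.32 +$130.75 interest = $4,306.07; pay $430.61 → $3,875.46
Week 3: $3,875.46 +$130.75 interest = $4,006.21; pay $400.62 → $3,605.59
Week 4: $3,605.59 +$130.75 interest = $3,736.34; pay $373.63 → $3,362.71
Week 5: $3,362.71 +$130.75 interest = $3,493.46; pay $349.35 → $3,144.11
Week 6: $3,144.11 +$130.75 interest = $3,274.86; pay $327.49 → $2,947.37
Week 7: $2,947.37 +$130.75 interest = $3,078.12; pay $307.81 → $2,770.31
Total paid: $2,653.43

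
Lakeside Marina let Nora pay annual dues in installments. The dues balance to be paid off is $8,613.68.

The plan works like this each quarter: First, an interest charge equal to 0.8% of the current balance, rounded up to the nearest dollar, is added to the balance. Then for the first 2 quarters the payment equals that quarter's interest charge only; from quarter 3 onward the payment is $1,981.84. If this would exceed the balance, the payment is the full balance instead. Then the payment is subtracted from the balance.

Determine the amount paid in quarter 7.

$878.32

Quarter 1: opening $8,613.68; interest $69.00 → $8,682.68; payment $69.00; balance $8,613.68
Quarter 2: opening $8,613.68; interest $69.00 → $8,682.68; payment $69.00; balance $8,613.68
Quarter 3: opening $8,613.68; interest $69.00 → $8,682.68; payment $1,981.84; balance $6,700.84
Quarter 4: opening $6,700.84; interest $54.00 → $6,754.84; payment $1,981.84; balance $4,773.00
Quarter 5: opening $4,773.00; interest $39.00 → $4,812.00; payment $1,981.84; balance $2,830.16
Quarter 6: opening $2,830.16; interest $23.00 → $2,853.16; payment $1,981.84; balance $871.32
Quarter 7: opening $871.32; interest $7.00 → $878.32; payment $878.32; balance $0.00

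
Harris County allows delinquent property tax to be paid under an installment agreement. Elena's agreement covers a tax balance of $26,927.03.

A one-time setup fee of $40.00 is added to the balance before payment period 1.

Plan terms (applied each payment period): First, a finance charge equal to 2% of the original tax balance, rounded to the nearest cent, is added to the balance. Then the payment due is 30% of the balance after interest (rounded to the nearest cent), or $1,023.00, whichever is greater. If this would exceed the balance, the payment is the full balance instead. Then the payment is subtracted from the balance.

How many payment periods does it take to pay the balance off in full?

14

# | Opening | Interest | Payment | End bal
1 | $26,967.03 | $538.54 | $8,251.67 | $19,253.90
2 | $19,253.90 | $538.54 | $5,937.73 | $13,854.71
3 | $13,854.71 | $538.54 | $4,317.98 | $10,075.27
4 | $10,075.27 | $538.54 | $3,184.14 | $7,429.67
5 | $7,429.67 | $538.54 | $2,390.46 | $5,577.75
6 | $5,577.75 | $538.54 | $1,834.89 | $4,281.40
7 | $4,281.40 | $538.54 | $1,445.98 | $3,373.96
8 | $3,373.96 | $538.54 | $1,173.75 | $2,738.75
9 | $2,738.75 | $538.54 | $1,023.00 | $2,254.29
10 | $2,254.29 | $538.54 | $1,023.00 | $1,769.83
11 | $1,769.83 | $538.54 | $1,023.00 | $1,285.37
12 | $1,285.37 | $538.54 | $1,023.00 | $800.91
13 | $800.91 | $538.54 | $1,023.00 | $316.45
14 | $316.45 | $538.54 | $854.99 | $0.00
Balance reaches $0.00 in payment period 14.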